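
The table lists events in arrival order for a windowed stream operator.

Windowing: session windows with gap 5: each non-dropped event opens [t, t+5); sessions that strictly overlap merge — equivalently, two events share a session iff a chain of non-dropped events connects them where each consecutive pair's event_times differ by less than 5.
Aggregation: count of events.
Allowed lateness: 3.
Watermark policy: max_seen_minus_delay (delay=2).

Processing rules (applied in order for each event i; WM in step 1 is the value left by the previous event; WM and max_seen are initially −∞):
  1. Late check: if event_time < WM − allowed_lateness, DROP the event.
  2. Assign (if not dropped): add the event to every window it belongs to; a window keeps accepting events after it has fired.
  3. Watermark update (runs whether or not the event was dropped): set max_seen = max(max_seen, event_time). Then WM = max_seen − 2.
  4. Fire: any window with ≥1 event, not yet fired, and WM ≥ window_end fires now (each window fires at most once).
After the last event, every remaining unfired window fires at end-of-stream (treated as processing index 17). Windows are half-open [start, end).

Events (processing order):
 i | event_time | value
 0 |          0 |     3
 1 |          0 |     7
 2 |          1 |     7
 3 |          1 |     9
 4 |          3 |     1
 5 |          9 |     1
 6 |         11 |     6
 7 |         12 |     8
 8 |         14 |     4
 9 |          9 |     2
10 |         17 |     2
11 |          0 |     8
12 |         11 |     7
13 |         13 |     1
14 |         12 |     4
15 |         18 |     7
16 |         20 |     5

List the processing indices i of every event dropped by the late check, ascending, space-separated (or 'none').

i=0 t=0 v=3: → [0,5); WM=-2
i=1 t=0 v=7: → [0,5); WM=-2
i=2 t=1 v=7: → [0,6); WM=-1
i=3 t=1 v=9: → [0,6); WM=-1
i=4 t=3 v=1: → [0,8); WM=1
i=5 t=9 v=1: → [9,14); WM=7
i=6 t=11 v=6: → [9,16); WM=9
i=7 t=12 v=8: → [9,17); WM=10
i=8 t=14 v=4: → [9,19); WM=12
i=9 t=9 v=2: → [9,19); WM=12
i=10 t=17 v=2: → [9,22); WM=15
i=11 t=0 v=8: DROP (t<15-3); WM=15
i=12 t=11 v=7: DROP (t<15-3); WM=15
i=13 t=13 v=1: → [9,22); WM=15
i=14 t=12 v=4: → [9,22); WM=15
i=15 t=18 v=7: → [9,23); WM=16
i=16 t=20 v=5: → [9,25); WM=18

11 12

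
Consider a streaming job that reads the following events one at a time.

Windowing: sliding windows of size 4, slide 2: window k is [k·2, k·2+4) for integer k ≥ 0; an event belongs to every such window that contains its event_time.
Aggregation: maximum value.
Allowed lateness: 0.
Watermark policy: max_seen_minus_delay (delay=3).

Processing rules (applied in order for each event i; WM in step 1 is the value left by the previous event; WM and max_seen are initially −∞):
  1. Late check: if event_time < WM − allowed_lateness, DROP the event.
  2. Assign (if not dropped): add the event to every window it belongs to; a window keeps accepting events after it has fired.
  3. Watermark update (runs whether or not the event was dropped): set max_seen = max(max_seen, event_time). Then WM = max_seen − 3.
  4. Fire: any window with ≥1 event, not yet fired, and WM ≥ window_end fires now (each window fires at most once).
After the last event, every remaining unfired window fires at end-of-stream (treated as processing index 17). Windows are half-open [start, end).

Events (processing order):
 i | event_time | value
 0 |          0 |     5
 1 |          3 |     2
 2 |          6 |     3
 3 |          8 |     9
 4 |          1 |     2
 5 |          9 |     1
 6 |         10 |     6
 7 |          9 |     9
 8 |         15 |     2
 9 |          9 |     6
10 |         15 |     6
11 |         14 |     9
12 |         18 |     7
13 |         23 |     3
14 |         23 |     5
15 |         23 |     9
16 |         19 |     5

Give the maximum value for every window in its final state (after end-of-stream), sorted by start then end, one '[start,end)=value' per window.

[0,4)=5 [2,6)=2 [4,8)=3 [6,10)=9 [8,12)=9 [10,14)=6 [12,16)=9 [14,18)=9 [16,20)=7 [18,22)=7 [20,24)=9 [22,26)=9

i=0 t=0 v=5: → [0,4); WM=-3
i=1 t=3 v=2: → [2,6),[0,4); WM=0
i=2 t=6 v=3: → [6,10),[4,8); WM=3
i=3 t=8 v=9: → [8,12),[6,10); WM=5; [0,4) fires=5
i=4 t=1 v=2: DROP (t<5-0); WM=5
i=5 t=9 v=1: → [8,12),[6,10); WM=6; [2,6) fires=2
i=6 t=10 v=6: → [10,14),[8,12); WM=7
i=7 t=9 v=9: → [8,12),[6,10); WM=7
i=8 t=15 v=2: → [14,18),[12,16); WM=12; [4,8) fires=3 [6,10) fires=9 [8,12) fires=9
i=9 t=9 v=6: DROP (t<12-0); WM=12
i=10 t=15 v=6: → [14,18),[12,16); WM=12
i=11 t=14 v=9: → [14,18),[12,16); WM=12
i=12 t=18 v=7: → [18,22),[16,20); WM=15; [10,14) fires=6
i=13 t=23 v=3: → [22,26),[20,24); WM=20; [12,16) fires=9 [14,18) fires=9 [16,20) fires=7
i=14 t=23 v=5: → [22,26),[20,24); WM=20
i=15 t=23 v=9: → [22,26),[20,24); WM=20
i=16 t=19 v=5: DROP (t<20-0); WM=20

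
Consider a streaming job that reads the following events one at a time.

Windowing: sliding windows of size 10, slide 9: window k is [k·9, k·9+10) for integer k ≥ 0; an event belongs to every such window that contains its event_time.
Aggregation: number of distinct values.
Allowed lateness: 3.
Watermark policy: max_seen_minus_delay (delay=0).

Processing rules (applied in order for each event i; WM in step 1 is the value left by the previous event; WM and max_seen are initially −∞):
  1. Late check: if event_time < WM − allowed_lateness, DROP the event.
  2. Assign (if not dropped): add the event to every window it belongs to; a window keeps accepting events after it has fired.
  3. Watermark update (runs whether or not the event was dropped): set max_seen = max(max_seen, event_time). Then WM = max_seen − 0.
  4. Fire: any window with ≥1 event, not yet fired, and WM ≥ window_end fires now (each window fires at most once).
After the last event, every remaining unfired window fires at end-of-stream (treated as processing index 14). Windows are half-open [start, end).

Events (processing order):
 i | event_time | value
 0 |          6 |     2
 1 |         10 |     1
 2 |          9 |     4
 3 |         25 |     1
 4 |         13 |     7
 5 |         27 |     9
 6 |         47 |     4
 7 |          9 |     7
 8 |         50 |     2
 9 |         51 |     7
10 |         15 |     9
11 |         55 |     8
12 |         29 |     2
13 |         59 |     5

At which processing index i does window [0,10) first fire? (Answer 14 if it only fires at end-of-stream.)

1

i=0 t=6 v=2: → [0,10); WM=6
i=1 t=10 v=1: → [9,19); WM=10; [0,10) fires=1
i=2 t=9 v=4: → [9,19),[0,10); WM=10
i=3 t=25 v=1: → [18,28); WM=25; [9,19) fires=2
i=4 t=13 v=7: DROP (t<25-3); WM=25
i=5 t=27 v=9: → [27,37),[18,28); WM=27
i=6 t=47 v=4: → [45,55); WM=47; [18,28) fires=2 [27,37) fires=1
i=7 t=9 v=7: DROP (t<47-3); WM=47
i=8 t=50 v=2: → [45,55); WM=50
i=9 t=51 v=7: → [45,55); WM=51
i=10 t=15 v=9: DROP (t<51-3); WM=51
i=11 t=55 v=8: → [54,64); WM=55; [45,55) fires=3
i=12 t=29 v=2: DROP (t<55-3); WM=55
i=13 t=59 v=5: → [54,64); WM=59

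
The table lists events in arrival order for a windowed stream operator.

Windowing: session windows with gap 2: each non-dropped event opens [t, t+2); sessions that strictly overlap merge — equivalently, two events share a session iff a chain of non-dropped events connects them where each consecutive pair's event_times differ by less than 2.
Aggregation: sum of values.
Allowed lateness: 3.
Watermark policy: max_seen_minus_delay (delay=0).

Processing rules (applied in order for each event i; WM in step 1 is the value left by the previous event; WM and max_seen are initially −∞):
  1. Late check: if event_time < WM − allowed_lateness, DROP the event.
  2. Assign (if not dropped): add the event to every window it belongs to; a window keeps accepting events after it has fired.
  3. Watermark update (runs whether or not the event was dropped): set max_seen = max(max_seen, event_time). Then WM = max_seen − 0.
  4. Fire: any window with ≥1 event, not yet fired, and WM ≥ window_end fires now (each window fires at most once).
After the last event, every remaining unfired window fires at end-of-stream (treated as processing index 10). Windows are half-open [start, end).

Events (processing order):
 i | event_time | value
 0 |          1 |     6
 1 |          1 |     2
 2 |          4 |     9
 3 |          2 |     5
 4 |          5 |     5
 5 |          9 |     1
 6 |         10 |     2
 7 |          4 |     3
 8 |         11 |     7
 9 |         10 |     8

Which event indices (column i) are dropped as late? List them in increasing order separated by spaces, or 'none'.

7

i=0 t=1 v=6: → [1,3); WM=1
i=1 t=1 v=2: → [1,3); WM=1
i=2 t=4 v=9: → [4,6); WM=4
i=3 t=2 v=5: → [1,4); WM=4
i=4 t=5 v=5: → [4,7); WM=5
i=5 t=9 v=1: → [9,11); WM=9
i=6 t=10 v=2: → [9,12); WM=10
i=7 t=4 v=3: DROP (t<10-3); WM=10
i=8 t=11 v=7: → [9,13); WM=11
i=9 t=10 v=8: → [9,13); WM=11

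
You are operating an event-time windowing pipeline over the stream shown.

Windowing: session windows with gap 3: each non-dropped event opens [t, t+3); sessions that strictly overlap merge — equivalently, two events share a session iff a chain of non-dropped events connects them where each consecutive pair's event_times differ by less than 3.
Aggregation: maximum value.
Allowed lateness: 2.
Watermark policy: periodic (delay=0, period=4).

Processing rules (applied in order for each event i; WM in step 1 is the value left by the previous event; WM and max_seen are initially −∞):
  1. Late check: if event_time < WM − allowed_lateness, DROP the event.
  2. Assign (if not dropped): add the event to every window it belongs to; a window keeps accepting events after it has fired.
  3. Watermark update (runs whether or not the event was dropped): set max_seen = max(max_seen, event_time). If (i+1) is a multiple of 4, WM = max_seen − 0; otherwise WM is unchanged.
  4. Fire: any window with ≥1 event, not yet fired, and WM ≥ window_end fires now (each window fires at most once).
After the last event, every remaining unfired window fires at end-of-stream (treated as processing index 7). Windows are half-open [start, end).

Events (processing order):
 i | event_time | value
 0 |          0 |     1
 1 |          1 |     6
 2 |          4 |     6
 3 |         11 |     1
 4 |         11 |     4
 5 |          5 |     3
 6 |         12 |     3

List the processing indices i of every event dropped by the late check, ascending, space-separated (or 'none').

5

i=0 t=0 v=1: → [0,3); WM=−∞
i=1 t=1 v=6: → [0,4); WM=−∞
i=2 t=4 v=6: → [4,7); WM=−∞
i=3 t=11 v=1: → [11,14); WM=11
i=4 t=11 v=4: → [11,14); WM=11
i=5 t=5 v=3: DROP (t<11-2); WM=11
i=6 t=12 v=3: → [11,15); WM=11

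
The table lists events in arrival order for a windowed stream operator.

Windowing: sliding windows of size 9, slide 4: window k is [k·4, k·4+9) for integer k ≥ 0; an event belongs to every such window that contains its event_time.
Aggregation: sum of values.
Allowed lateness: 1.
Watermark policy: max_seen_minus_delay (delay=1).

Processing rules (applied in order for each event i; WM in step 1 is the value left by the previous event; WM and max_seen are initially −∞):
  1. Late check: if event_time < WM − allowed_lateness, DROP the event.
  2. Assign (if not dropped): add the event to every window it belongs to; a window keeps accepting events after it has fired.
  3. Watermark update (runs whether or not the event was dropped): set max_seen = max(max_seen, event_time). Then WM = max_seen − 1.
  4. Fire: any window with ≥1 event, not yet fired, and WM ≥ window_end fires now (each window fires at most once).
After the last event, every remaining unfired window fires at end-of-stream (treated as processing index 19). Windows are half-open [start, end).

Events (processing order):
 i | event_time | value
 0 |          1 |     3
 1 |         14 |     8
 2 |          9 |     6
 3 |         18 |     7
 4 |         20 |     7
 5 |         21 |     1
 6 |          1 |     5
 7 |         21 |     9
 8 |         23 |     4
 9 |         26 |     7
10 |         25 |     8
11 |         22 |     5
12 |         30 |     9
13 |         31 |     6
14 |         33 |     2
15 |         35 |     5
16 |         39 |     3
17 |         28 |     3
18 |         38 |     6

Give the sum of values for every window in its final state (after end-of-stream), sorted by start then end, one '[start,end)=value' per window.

i=0 t=1 v=3: → [0,9); WM=0
i=1 t=14 v=8: → [12,21),[8,17); WM=13; [0,9) fires=3
i=2 t=9 v=6: DROP (t<13-1); WM=13
i=3 t=18 v=7: → [16,25),[12,21); WM=17; [8,17) fires=8
i=4 t=20 v=7: → [20,29),[16,25),[12,21); WM=19
i=5 t=21 v=1: → [20,29),[16,25); WM=20
i=6 t=1 v=5: DROP (t<20-1); WM=20
i=7 t=21 v=9: → [20,29),[16,25); WM=20
i=8 t=23 v=4: → [20,29),[16,25); WM=22; [12,21) fires=22
i=9 t=26 v=7: → [24,33),[20,29); WM=25; [16,25) fires=28
i=10 t=25 v=8: → [24,33),[20,29); WM=25
i=11 t=22 v=5: DROP (t<25-1); WM=25
i=12 t=30 v=9: → [28,37),[24,33); WM=29; [20,29) fires=36
i=13 t=31 v=6: → [28,37),[24,33); WM=30
i=14 t=33 v=2: → [32,41),[28,37); WM=32
i=15 t=35 v=5: → [32,41),[28,37); WM=34; [24,33) fires=30
i=16 t=39 v=3: → [36,45),[32,41); WM=38; [28,37) fires=22
i=17 t=28 v=3: DROP (t<38-1); WM=38
i=18 t=38 v=6: → [36,45),[32,41); WM=38

[0,9)=3 [8,17)=8 [12,21)=22 [16,25)=28 [20,29)=36 [24,33)=30 [28,37)=22 [32,41)=16 [36,45)=9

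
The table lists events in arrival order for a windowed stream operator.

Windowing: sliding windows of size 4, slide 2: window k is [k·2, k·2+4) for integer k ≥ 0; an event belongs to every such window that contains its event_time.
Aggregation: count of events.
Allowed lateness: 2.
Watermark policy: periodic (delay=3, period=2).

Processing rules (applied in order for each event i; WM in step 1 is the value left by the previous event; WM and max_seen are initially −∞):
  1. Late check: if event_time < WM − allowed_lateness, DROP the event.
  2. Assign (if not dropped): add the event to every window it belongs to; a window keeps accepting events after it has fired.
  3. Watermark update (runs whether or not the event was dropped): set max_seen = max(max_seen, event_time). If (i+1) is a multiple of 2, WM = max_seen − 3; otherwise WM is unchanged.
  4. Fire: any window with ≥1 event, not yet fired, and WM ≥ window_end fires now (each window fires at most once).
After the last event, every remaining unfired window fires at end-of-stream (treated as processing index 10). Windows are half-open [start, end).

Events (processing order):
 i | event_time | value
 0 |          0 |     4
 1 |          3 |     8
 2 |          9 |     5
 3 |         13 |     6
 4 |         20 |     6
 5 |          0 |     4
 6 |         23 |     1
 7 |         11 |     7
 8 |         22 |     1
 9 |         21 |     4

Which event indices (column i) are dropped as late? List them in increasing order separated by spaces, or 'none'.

i=0 t=0 v=4: → [0,4); WM=−∞
i=1 t=3 v=8: → [2,6),[0,4); WM=0
i=2 t=9 v=5: → [8,12),[6,10); WM=0
i=3 t=13 v=6: → [12,16),[10,14); WM=10; [0,4) fires=2 [2,6) fires=1 [6,10) fires=1
i=4 t=20 v=6: → [20,24),[18,22); WM=10
i=5 t=0 v=4: DROP (t<10-2); WM=17; [8,12) fires=1 [10,14) fires=1 [12,16) fires=1
i=6 t=23 v=1: → [22,26),[20,24); WM=17
i=7 t=11 v=7: DROP (t<17-2); WM=20
i=8 t=22 v=1: → [22,26),[20,24); WM=20
i=9 t=21 v=4: → [20,24),[18,22); WM=20

5 7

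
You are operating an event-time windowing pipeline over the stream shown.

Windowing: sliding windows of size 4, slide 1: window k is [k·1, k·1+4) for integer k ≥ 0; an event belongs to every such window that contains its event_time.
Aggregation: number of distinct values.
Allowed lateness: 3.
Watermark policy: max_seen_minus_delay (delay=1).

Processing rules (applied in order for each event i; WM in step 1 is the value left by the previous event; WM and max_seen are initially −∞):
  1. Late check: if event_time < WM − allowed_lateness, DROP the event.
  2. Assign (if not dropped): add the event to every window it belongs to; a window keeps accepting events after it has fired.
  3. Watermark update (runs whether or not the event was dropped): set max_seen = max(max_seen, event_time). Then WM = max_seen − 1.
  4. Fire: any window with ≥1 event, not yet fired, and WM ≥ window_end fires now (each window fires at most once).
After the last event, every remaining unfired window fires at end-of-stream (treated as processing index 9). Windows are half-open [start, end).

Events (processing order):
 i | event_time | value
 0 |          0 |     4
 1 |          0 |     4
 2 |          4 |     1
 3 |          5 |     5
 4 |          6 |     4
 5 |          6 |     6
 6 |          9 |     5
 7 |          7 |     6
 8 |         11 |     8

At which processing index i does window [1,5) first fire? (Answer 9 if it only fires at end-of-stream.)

i=0 t=0 v=4: → [0,4); WM=-1
i=1 t=0 v=4: → [0,4); WM=-1
i=2 t=4 v=1: → [4,8),[3,7),[2,6),[1,5); WM=3
i=3 t=5 v=5: → [5,9),[4,8),[3,7),[2,6); WM=4; [0,4) fires=1
i=4 t=6 v=4: → [6,10),[5,9),[4,8),[3,7); WM=5; [1,5) fires=1
i=5 t=6 v=6: → [6,10),[5,9),[4,8),[3,7); WM=5
i=6 t=9 v=5: → [9,13),[8,12),[7,11),[6,10); WM=8; [2,6) fires=2 [3,7) fires=4 [4,8) fires=4
i=7 t=7 v=6: → [7,11),[6,10),[5,9),[4,8); WM=8
i=8 t=11 v=8: → [11,15),[10,14),[9,13),[8,12); WM=10; [5,9) fires=3 [6,10) fires=3

4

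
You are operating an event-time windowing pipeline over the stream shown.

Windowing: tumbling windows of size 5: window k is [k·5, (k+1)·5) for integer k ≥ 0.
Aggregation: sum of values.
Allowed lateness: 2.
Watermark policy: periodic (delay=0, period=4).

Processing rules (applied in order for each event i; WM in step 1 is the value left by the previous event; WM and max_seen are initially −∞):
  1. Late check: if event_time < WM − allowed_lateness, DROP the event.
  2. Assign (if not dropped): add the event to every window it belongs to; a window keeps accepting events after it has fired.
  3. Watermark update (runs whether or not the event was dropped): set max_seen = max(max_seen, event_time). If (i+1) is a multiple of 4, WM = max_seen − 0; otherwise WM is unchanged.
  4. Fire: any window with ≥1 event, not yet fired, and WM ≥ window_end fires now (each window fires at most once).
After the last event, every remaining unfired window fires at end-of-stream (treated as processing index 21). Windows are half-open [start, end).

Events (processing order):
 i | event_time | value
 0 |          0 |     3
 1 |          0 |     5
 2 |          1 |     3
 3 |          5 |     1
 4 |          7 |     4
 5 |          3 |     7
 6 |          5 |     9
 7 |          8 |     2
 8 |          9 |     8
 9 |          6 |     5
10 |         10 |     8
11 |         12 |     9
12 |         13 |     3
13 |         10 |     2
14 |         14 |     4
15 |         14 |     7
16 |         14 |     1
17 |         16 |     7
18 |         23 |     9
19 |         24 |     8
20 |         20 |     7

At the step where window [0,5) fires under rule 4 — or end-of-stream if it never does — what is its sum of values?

11

i=0 t=0 v=3: → [0,5); WM=−∞
i=1 t=0 v=5: → [0,5); WM=−∞
i=2 t=1 v=3: → [0,5); WM=−∞
i=3 t=5 v=1: → [5,10); WM=5; [0,5) fires=11
i=4 t=7 v=4: → [5,10); WM=5
i=5 t=3 v=7: → [0,5); WM=5
i=6 t=5 v=9: → [5,10); WM=5
i=7 t=8 v=2: → [5,10); WM=8
i=8 t=9 v=8: → [5,10); WM=8
i=9 t=6 v=5: → [5,10); WM=8
i=10 t=10 v=8: → [10,15); WM=8
i=11 t=12 v=9: → [10,15); WM=12; [5,10) fires=29
i=12 t=13 v=3: → [10,15); WM=12
i=13 t=10 v=2: → [10,15); WM=12
i=14 t=14 v=4: → [10,15); WM=12
i=15 t=14 v=7: → [10,15); WM=14
i=16 t=14 v=1: → [10,15); WM=14
i=17 t=16 v=7: → [15,20); WM=14
i=18 t=23 v=9: → [20,25); WM=14
i=19 t=24 v=8: → [20,25); WM=24; [10,15) fires=34 [15,20) fires=7
i=20 t=20 v=7: DROP (t<24-2); WM=24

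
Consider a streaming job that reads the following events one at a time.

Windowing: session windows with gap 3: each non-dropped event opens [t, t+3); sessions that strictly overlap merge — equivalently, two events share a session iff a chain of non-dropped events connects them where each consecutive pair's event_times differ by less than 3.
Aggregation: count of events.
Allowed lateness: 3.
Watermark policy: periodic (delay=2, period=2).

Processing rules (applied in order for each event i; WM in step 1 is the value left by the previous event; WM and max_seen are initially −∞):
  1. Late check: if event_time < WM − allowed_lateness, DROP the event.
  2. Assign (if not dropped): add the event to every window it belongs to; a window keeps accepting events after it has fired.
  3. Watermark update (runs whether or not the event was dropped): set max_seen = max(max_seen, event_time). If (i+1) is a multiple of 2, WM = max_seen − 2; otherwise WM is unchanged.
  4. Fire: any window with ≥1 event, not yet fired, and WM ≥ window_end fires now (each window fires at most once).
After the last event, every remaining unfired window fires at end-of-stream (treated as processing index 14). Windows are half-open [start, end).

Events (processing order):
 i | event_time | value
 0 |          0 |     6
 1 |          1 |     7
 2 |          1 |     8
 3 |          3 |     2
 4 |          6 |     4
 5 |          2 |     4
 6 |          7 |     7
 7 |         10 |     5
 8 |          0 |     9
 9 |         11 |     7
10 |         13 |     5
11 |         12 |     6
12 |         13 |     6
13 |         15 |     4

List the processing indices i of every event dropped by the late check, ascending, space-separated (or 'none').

i=0 t=0 v=6: → [0,3); WM=−∞
i=1 t=1 v=7: → [0,4); WM=-1
i=2 t=1 v=8: → [0,4); WM=-1
i=3 t=3 v=2: → [0,6); WM=1
i=4 t=6 v=4: → [6,9); WM=1
i=5 t=2 v=4: → [0,6); WM=4
i=6 t=7 v=7: → [6,10); WM=4
i=7 t=10 v=5: → [10,13); WM=8
i=8 t=0 v=9: DROP (t<8-3); WM=8
i=9 t=11 v=7: → [10,14); WM=9
i=10 t=13 v=5: → [10,16); WM=9
i=11 t=12 v=6: → [10,16); WM=11
i=12 t=13 v=6: → [10,16); WM=11
i=13 t=15 v=4: → [10,18); WM=13

8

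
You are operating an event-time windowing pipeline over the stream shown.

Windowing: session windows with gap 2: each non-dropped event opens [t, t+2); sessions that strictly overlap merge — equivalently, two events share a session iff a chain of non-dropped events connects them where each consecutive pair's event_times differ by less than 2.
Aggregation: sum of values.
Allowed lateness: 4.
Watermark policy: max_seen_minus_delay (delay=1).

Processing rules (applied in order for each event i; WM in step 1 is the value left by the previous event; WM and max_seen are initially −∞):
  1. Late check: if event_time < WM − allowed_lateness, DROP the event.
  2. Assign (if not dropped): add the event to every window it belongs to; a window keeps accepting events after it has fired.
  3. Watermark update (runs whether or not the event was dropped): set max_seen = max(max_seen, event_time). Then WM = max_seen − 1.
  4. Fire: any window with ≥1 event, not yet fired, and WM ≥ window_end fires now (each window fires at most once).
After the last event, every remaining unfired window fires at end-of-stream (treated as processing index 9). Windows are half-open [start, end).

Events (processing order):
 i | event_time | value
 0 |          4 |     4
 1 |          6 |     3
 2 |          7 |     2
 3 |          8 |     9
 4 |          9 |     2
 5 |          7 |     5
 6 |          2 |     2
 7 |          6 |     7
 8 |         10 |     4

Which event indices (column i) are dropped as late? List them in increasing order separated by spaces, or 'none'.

6

i=0 t=4 v=4: → [4,6); WM=3
i=1 t=6 v=3: → [6,8); WM=5
i=2 t=7 v=2: → [6,9); WM=6
i=3 t=8 v=9: → [6,10); WM=7
i=4 t=9 v=2: → [6,11); WM=8
i=5 t=7 v=5: → [6,11); WM=8
i=6 t=2 v=2: DROP (t<8-4); WM=8
i=7 t=6 v=7: → [6,11); WM=8
i=8 t=10 v=4: → [6,12); WM=9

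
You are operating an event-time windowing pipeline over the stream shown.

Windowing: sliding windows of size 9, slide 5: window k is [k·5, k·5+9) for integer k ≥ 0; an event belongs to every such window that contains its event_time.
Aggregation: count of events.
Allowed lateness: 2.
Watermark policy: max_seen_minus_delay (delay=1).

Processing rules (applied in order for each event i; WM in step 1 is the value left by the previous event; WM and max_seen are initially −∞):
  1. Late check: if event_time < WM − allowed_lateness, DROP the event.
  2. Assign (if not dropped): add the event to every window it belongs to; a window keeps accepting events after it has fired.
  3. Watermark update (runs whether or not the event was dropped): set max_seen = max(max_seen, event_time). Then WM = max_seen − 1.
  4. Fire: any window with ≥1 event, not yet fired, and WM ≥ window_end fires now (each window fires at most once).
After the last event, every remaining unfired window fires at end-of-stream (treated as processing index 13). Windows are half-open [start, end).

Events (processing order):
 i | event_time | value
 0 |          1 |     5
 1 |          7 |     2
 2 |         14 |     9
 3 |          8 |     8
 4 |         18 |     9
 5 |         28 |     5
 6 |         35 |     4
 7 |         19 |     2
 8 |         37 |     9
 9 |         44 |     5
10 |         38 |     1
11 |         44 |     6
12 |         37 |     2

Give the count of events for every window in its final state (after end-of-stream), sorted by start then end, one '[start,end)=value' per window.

[0,9)=2 [5,14)=1 [10,19)=2 [15,24)=1 [20,29)=1 [25,34)=1 [30,39)=2 [35,44)=2 [40,49)=2

i=0 t=1 v=5: → [0,9); WM=0
i=1 t=7 v=2: → [5,14),[0,9); WM=6
i=2 t=14 v=9: → [10,19); WM=13; [0,9) fires=2
i=3 t=8 v=8: DROP (t<13-2); WM=13
i=4 t=18 v=9: → [15,24),[10,19); WM=17; [5,14) fires=1
i=5 t=28 v=5: → [25,34),[20,29); WM=27; [10,19) fires=2 [15,24) fires=1
i=6 t=35 v=4: → [35,44),[30,39); WM=34; [20,29) fires=1 [25,34) fires=1
i=7 t=19 v=2: DROP (t<34-2); WM=34
i=8 t=37 v=9: → [35,44),[30,39); WM=36
i=9 t=44 v=5: → [40,49); WM=43; [30,39) fires=2
i=10 t=38 v=1: DROP (t<43-2); WM=43
i=11 t=44 v=6: → [40,49); WM=43
i=12 t=37 v=2: DROP (t<43-2); WM=43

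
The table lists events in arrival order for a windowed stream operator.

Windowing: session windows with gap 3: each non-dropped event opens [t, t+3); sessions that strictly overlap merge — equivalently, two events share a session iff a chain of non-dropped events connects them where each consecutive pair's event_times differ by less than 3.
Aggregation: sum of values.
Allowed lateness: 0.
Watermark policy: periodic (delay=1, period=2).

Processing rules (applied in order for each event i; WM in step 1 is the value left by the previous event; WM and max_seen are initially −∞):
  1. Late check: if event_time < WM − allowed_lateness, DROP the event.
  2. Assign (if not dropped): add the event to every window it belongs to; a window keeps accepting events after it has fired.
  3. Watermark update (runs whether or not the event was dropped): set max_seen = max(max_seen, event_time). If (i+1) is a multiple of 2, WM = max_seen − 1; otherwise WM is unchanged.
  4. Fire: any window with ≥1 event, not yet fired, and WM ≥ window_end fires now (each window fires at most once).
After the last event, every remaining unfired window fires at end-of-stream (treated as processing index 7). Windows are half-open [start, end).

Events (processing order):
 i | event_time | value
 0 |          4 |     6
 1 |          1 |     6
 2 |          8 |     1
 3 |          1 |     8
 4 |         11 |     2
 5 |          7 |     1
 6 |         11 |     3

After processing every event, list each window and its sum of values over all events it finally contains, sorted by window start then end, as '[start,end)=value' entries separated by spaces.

[1,4)=6 [4,7)=6 [7,11)=2 [11,14)=5

i=0 t=4 v=6: → [4,7); WM=−∞
i=1 t=1 v=6: → [1,4); WM=3
i=2 t=8 v=1: → [8,11); WM=3
i=3 t=1 v=8: DROP (t<3-0); WM=7
i=4 t=11 v=2: → [11,14); WM=7
i=5 t=7 v=1: → [7,11); WM=10
i=6 t=11 v=3: → [11,14); WM=10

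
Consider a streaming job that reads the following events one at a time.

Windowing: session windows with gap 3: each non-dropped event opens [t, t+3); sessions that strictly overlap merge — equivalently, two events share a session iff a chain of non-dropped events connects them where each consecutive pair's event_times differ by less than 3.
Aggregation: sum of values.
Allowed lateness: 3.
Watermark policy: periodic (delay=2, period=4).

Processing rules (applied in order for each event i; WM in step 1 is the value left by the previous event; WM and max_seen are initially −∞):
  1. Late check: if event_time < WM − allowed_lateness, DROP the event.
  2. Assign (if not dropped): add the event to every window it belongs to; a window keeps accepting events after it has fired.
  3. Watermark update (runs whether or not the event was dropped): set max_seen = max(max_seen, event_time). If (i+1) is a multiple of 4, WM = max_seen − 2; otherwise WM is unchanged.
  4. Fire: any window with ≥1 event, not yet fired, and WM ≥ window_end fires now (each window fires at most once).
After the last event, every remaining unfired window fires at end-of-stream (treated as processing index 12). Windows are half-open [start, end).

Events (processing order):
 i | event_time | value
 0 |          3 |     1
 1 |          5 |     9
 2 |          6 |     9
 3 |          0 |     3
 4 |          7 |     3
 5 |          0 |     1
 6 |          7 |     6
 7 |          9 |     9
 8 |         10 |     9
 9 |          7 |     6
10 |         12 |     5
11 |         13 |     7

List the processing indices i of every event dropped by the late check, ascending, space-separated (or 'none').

5

i=0 t=3 v=1: → [3,6); WM=−∞
i=1 t=5 v=9: → [3,8); WM=−∞
i=2 t=6 v=9: → [3,9); WM=−∞
i=3 t=0 v=3: → [0,3); WM=4
i=4 t=7 v=3: → [3,10); WM=4
i=5 t=0 v=1: DROP (t<4-3); WM=4
i=6 t=7 v=6: → [3,10); WM=4
i=7 t=9 v=9: → [3,12); WM=7
i=8 t=10 v=9: → [3,13); WM=7
i=9 t=7 v=6: → [3,13); WM=7
i=10 t=12 v=5: → [3,15); WM=7
i=11 t=13 v=7: → [3,16); WM=11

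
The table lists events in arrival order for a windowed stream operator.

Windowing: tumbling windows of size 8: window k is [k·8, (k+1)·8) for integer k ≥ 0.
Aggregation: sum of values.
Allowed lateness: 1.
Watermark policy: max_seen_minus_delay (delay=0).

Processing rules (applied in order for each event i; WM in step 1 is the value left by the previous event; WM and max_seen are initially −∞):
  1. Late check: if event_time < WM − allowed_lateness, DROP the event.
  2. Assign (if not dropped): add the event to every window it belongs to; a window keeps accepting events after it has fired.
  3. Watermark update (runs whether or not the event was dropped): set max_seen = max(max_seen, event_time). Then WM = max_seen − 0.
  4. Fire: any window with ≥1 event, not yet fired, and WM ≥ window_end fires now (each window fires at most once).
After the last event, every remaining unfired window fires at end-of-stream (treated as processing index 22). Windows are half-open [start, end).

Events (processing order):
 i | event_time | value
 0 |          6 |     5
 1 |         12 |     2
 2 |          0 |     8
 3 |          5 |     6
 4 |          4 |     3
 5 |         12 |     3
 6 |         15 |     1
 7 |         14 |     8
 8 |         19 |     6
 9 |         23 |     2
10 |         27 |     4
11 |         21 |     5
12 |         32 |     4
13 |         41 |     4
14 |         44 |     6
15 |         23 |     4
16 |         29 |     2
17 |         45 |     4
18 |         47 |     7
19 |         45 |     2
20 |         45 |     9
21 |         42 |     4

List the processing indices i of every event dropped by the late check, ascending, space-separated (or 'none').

i=0 t=6 v=5: → [0,8); WM=6
i=1 t=12 v=2: → [8,16); WM=12; [0,8) fires=5
i=2 t=0 v=8: DROP (t<12-1); WM=12
i=3 t=5 v=6: DROP (t<12-1); WM=12
i=4 t=4 v=3: DROP (t<12-1); WM=12
i=5 t=12 v=3: → [8,16); WM=12
i=6 t=15 v=1: → [8,16); WM=15
i=7 t=14 v=8: → [8,16); WM=15
i=8 t=19 v=6: → [16,24); WM=19; [8,16) fires=14
i=9 t=23 v=2: → [16,24); WM=23
i=10 t=27 v=4: → [24,32); WM=27; [16,24) fires=8
i=11 t=21 v=5: DROP (t<27-1); WM=27
i=12 t=32 v=4: → [32,40); WM=32; [24,32) fires=4
i=13 t=41 v=4: → [40,48); WM=41; [32,40) fires=4
i=14 t=44 v=6: → [40,48); WM=44
i=15 t=23 v=4: DROP (t<44-1); WM=44
i=16 t=29 v=2: DROP (t<44-1); WM=44
i=17 t=45 v=4: → [40,48); WM=45
i=18 t=47 v=7: → [40,48); WM=47
i=19 t=45 v=2: DROP (t<47-1); WM=47
i=20 t=45 v=9: DROP (t<47-1); WM=47
i=21 t=42 v=4: DROP (t<47-1); WM=47

2 3 4 11 15 16 19 20 21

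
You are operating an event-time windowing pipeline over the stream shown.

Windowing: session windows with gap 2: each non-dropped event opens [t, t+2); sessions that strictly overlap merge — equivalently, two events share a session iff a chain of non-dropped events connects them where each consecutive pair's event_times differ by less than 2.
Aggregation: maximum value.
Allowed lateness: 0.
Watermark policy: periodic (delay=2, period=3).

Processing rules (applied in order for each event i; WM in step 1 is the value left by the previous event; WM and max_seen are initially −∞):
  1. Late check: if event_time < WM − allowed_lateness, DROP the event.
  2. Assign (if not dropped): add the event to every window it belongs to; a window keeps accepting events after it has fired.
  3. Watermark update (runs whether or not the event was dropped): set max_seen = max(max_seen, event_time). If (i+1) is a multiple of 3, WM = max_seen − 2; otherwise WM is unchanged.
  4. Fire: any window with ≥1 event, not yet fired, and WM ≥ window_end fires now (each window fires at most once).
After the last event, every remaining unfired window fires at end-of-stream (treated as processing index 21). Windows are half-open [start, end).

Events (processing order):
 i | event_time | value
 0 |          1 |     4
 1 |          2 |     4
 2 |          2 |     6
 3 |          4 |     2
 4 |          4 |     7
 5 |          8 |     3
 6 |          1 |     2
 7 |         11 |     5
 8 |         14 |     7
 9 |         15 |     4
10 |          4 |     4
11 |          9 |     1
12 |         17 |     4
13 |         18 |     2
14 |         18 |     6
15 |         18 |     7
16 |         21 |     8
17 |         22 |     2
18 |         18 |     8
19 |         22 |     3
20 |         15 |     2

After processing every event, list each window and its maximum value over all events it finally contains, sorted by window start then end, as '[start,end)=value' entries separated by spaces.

[1,4)=6 [4,6)=7 [8,10)=3 [11,13)=5 [14,17)=7 [17,20)=7 [21,24)=8

i=0 t=1 v=4: → [1,3); WM=−∞
i=1 t=2 v=4: → [1,4); WM=−∞
i=2 t=2 v=6: → [1,4); WM=0
i=3 t=4 v=2: → [4,6); WM=0
i=4 t=4 v=7: → [4,6); WM=0
i=5 t=8 v=3: → [8,10); WM=6
i=6 t=1 v=2: DROP (t<6-0); WM=6
i=7 t=11 v=5: → [11,13); WM=6
i=8 t=14 v=7: → [14,16); WM=12
i=9 t=15 v=4: → [14,17); WM=12
i=10 t=4 v=4: DROP (t<12-0); WM=12
i=11 t=9 v=1: DROP (t<12-0); WM=13
i=12 t=17 v=4: → [17,19); WM=13
i=13 t=18 v=2: → [17,20); WM=13
i=14 t=18 v=6: → [17,20); WM=16
i=15 t=18 v=7: → [17,20); WM=16
i=16 t=21 v=8: → [21,23); WM=16
i=17 t=22 v=2: → [21,24); WM=20
i=18 t=18 v=8: DROP (t<20-0); WM=20
i=19 t=22 v=3: → [21,24); WM=20
i=20 t=15 v=2: DROP (t<20-0); WM=20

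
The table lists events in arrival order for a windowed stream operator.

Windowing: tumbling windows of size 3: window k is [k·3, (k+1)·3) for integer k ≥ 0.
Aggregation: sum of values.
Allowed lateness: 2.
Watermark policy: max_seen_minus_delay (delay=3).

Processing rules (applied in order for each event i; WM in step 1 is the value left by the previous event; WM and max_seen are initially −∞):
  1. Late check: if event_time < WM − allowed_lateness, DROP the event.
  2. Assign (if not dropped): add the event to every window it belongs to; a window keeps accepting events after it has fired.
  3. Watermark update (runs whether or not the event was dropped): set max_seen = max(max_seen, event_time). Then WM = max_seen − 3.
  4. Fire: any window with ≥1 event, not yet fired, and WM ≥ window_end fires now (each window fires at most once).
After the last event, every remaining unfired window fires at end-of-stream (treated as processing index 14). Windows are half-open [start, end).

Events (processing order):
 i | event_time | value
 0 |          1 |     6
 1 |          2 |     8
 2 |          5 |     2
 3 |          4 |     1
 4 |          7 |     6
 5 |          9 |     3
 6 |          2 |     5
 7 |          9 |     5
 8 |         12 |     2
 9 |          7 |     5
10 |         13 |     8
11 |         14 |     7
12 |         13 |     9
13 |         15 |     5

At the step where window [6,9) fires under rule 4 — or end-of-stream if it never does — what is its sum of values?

i=0 t=1 v=6: → [0,3); WM=-2
i=1 t=2 v=8: → [0,3); WM=-1
i=2 t=5 v=2: → [3,6); WM=2
i=3 t=4 v=1: → [3,6); WM=2
i=4 t=7 v=6: → [6,9); WM=4; [0,3) fires=14
i=5 t=9 v=3: → [9,12); WM=6; [3,6) fires=3
i=6 t=2 v=5: DROP (t<6-2); WM=6
i=7 t=9 v=5: → [9,12); WM=6
i=8 t=12 v=2: → [12,15); WM=9; [6,9) fires=6
i=9 t=7 v=5: → [6,9); WM=9
i=10 t=13 v=8: → [12,15); WM=10
i=11 t=14 v=7: → [12,15); WM=11
i=12 t=13 v=9: → [12,15); WM=11
i=13 t=15 v=5: → [15,18); WM=12; [9,12) fires=8

6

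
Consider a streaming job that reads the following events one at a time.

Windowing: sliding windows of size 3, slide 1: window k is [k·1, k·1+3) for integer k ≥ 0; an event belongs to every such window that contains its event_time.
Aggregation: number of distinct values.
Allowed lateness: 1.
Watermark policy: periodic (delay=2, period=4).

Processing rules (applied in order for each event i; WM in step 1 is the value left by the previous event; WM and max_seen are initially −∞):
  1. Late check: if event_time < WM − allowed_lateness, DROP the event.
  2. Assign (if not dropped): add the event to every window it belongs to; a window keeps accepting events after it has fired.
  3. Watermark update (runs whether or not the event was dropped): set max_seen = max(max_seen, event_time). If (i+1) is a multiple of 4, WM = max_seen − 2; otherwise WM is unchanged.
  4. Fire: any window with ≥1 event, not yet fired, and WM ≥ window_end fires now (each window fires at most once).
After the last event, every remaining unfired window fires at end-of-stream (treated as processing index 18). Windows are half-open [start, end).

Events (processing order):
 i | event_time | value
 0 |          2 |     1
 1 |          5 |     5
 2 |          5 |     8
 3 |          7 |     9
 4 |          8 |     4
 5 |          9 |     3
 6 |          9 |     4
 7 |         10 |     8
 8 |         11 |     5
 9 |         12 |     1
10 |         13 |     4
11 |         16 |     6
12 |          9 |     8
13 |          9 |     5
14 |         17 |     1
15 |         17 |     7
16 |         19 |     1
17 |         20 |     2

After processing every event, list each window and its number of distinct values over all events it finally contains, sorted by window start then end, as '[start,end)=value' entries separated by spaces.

i=0 t=2 v=1: → [2,5),[1,4),[0,3); WM=−∞
i=1 t=5 v=5: → [5,8),[4,7),[3,6); WM=−∞
i=2 t=5 v=8: → [5,8),[4,7),[3,6); WM=−∞
i=3 t=7 v=9: → [7,10),[6,9),[5,8); WM=5; [0,3) fires=1 [1,4) fires=1 [2,5) fires=1
i=4 t=8 v=4: → [8,11),[7,10),[6,9); WM=5
i=5 t=9 v=3: → [9,12),[8,11),[7,10); WM=5
i=6 t=9 v=4: → [9,12),[8,11),[7,10); WM=5
i=7 t=10 v=8: → [10,13),[9,12),[8,11); WM=8; [3,6) fires=2 [4,7) fires=2 [5,8) fires=3
i=8 t=11 v=5: → [11,14),[10,13),[9,12); WM=8
i=9 t=12 v=1: → [12,15),[11,14),[10,13); WM=8
i=10 t=13 v=4: → [13,16),[12,15),[11,14); WM=8
i=11 t=16 v=6: → [16,19),[15,18),[14,17); WM=14; [6,9) fires=2 [7,10) fires=3 [8,11) fires=3 [9,12) fires=4 [10,13) fires=3 [11,14) fires=3
i=12 t=9 v=8: DROP (t<14-1); WM=14
i=13 t=9 v=5: DROP (t<14-1); WM=14
i=14 t=17 v=1: → [17,20),[16,19),[15,18); WM=14
i=15 t=17 v=7: → [17,20),[16,19),[15,18); WM=15; [12,15) fires=2
i=16 t=19 v=1: → [19,22),[18,21),[17,20); WM=15
i=17 t=20 v=2: → [20,23),[19,22),[18,21); WM=15

[0,3)=1 [1,4)=1 [2,5)=1 [3,6)=2 [4,7)=2 [5,8)=3 [6,9)=2 [7,10)=3 [8,11)=3 [9,12)=4 [10,13)=3 [11,14)=3 [12,15)=2 [13,16)=1 [14,17)=1 [15,18)=3 [16,19)=3 [17,20)=2 [18,21)=2 [19,22)=2 [20,23)=1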